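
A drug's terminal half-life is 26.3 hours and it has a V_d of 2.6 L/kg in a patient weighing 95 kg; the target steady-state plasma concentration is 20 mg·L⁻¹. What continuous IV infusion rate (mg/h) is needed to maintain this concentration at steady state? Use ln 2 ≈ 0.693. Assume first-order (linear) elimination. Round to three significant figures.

130 mg/h

Total Vd = 2.6 × 95 = 247.0 L
k = 0.693/26.3 = 0.02635 h⁻¹, so CL = k·Vd = 0.02635 × 247.0 = 6.508 L/h
Infusion rate = CL × Css = 6.508 × 20 = 130.2 mg/h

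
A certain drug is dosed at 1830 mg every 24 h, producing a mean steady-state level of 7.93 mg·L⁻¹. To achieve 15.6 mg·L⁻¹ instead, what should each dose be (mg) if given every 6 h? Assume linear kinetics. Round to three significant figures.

900 mg

With linear kinetics, Css is proportional to dose rate (D/τ) at fixed clearance.
D₂ = D₁ × (Css,target / Css,current) × (τ₂/τ₁) = 1830 × (15.6/7.93) × (6/24) = 900.0 mg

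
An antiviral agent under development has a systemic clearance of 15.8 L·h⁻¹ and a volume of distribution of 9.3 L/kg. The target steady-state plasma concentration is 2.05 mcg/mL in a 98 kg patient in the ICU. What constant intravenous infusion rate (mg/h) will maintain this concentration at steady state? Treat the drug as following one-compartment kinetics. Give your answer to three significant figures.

32.4 mg/h

R₀ = 15.80 × 2.05 = 32.39 mg/h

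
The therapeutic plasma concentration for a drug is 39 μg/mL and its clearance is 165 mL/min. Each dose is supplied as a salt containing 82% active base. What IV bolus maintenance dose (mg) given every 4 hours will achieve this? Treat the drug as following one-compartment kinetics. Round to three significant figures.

CL = 165 mL/min × 60/1000 = 9.900 L/h
D = CL × Css × τ / S = 9.900 × 39 × 4 / 0.82 = 1883 mg

1880 mg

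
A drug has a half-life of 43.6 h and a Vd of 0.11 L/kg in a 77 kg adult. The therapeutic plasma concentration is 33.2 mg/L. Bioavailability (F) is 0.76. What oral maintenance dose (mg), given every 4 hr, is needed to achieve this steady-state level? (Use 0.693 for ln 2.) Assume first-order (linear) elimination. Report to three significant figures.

Vd(total) = 77 kg × 0.11 L/kg = 8.470 L
CL = 0.693 × Vd / t½ = 0.693 × 8.470 / 43.6 = 0.1346 L/h
D = CL × Css × τ / F = 0.1346 × 33.2 × 4 / 0.76 = 23.52 mg

23.5 mg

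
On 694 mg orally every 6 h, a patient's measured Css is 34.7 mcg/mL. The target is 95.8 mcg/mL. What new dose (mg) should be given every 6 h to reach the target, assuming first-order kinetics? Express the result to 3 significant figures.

1920 mg

For first-order elimination, Css ∝ F·D/(CL·τ); F and CL are unchanged, so Css ∝ D/τ.
D₂ = D₁ × (Css,target / Css,current) = 694 × 95.8/34.7 = 1916 mg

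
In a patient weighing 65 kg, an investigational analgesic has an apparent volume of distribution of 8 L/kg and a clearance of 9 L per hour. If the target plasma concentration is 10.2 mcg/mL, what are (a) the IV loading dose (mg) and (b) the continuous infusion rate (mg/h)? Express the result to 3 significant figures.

Total Vd = 8 × 65 = 520.0 L
LD = Vd · C_target = 520.0 × 10.2 = 5304 mg
Maintenance: replace elimination → rate = CL × Css = 9.000 × 10.2 = 91.80 mg/h

(a) 5300 mg; (b) 91.8 mg/h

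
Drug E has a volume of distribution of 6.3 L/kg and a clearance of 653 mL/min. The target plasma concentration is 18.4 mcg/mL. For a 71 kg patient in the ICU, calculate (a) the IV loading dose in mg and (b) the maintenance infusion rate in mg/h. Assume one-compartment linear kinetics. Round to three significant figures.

Vd = 6.3 L/kg × 71 kg = 447.3 L
LD = Vd · C_target = 447.3 × 18.4 = 8230 mg
Convert clearance: 653 mL/min × 60 min/h ÷ 1000 mL/L = 39.18 L/h
Maintenance: replace elimination → rate = CL × Css = 39.18 × 18.4 = 720.9 mg/h

(a) 8230 mg; (b) 721 mg/h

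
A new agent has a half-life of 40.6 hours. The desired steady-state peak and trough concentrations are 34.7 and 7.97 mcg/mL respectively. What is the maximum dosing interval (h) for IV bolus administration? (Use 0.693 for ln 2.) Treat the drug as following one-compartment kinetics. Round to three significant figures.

k = 0.693 / t½ = 0.693 / 40.6 = 0.01707 h⁻¹
Between IV bolus doses, concentration decays as C = C₀·e^(−kτ), so C_peak/C_trough = e^(kτ).
τ_max = ln(C_peak/C_trough) / k = ln(34.7/7.97) / 0.01707 = 1.471 / 0.01707 = 86.17 h

86.2 h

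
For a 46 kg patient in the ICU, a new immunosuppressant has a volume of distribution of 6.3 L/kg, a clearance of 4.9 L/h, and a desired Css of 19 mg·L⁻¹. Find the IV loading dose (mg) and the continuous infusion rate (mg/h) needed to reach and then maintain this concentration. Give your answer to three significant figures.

Vd = 6.3 L/kg × 46 kg = 289.8 L
Loading dose = Vd × C = 289.8 × 19 = 5506 mg
Infusion rate = 4.900 L/h × 19 mg/L = 93.10 mg/h

(a) 5510 mg; (b) 93.1 mg/h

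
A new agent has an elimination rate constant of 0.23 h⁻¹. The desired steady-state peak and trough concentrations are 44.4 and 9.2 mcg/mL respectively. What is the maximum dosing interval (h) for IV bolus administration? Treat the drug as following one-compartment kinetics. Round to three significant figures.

Between IV bolus doses, concentration decays as C = C₀·e^(−kτ), so C_peak/C_trough = e^(kτ).
τ_max = ln(C_peak/C_trough) / k = ln(44.4/9.2) / 0.2300 = 1.574 / 0.2300 = 6.843 h

6.84 h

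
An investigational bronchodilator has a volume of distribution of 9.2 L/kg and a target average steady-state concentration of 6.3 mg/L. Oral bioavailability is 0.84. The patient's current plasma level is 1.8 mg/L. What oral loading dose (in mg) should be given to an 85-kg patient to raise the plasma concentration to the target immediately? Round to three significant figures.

4190 mg

Vd(total) = 85 kg × 9.2 L/kg = 782.0 L
The loading dose fills Vd to the target concentration.
Concentration deficit ΔC = 6.3 − 1.8 = 4.500 mg/L
LD = Vd × ΔC / F = 782.0 × 4.500 / 0.84 = 4189 mg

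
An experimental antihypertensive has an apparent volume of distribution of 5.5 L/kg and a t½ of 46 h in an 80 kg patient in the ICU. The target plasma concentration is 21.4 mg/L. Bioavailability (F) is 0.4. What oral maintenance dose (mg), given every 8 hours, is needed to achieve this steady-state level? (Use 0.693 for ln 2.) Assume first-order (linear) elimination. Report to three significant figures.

Vd(total) = 80 kg × 5.5 L/kg = 440.0 L
k = 0.693/46 = 0.01507 h⁻¹, so CL = k·Vd = 0.01507 × 440.0 = 6.631 L/h
D = CL × Css × τ / F = 6.631 × 21.4 × 8 / 0.4 = 2838 mg

2840 mg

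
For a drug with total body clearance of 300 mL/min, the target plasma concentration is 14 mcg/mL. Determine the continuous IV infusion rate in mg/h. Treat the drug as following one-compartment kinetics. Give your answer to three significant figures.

CL = 300 mL/min × 60/1000 = 18.00 L/h
Infusion rate = CL · Css = 18.00 L/h × 14 mg/L = 252.0 mg/h

252 mg/h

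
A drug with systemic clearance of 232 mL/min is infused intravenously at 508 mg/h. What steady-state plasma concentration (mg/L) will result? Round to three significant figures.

Convert clearance: 232 mL/min × 60 min/h ÷ 1000 mL/L = 13.92 L/h
Css = rate / CL = 508 / 13.92 = 36.49 mg/L

36.5 mg/L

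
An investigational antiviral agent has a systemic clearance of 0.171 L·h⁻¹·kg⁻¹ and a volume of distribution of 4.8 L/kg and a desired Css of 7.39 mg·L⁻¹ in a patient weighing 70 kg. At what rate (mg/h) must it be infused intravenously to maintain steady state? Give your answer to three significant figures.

88.5 mg/h

CL = 0.171 L·h⁻¹·kg⁻¹ × 70 kg = 11.97 L/h
R₀ = 11.97 × 7.39 = 88.46 mg/h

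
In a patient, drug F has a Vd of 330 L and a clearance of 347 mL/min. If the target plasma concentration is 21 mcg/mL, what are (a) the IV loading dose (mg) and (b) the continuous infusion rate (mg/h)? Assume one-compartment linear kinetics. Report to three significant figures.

(a) 6930 mg; (b) 437 mg/h

LD = Vd · C_target = 330.0 × 21 = 6930 mg
CL = 347 mL/min = 347 × 0.06 = 20.82 L/h
Maintenance infusion rate = CL × Css = 20.82 × 21 = 437.2 mg/h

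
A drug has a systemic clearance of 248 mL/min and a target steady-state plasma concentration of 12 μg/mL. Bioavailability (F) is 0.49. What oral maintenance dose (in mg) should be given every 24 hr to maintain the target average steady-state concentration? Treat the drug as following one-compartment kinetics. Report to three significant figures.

CL = 248 mL/min × 60/1000 = 14.88 L/h
D = CL × Css × τ / F = 14.88 × 12 × 24 / 0.49 = 8746 mg

8750 mg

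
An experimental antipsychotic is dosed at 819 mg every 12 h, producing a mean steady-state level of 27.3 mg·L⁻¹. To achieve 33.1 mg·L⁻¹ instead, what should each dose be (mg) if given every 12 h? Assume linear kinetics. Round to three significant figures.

993 mg

For first-order elimination, Css ∝ F·D/(CL·τ); F and CL are unchanged, so Css ∝ D/τ.
D₂ = D₁ × (Css,target / Css,current) = 819 × 33.1/27.3 = 993.0 mg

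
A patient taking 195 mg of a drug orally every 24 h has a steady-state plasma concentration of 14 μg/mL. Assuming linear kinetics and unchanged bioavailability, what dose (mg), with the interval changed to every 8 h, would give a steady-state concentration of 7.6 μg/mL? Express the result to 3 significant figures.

35.3 mg

For first-order elimination, Css ∝ F·D/(CL·τ); F and CL are unchanged, so Css ∝ D/τ.
D₂ = D₁ × (Css,target / Css,current) × (τ₂/τ₁) = 195 × (7.6/14) × (8/24) = 35.29 mg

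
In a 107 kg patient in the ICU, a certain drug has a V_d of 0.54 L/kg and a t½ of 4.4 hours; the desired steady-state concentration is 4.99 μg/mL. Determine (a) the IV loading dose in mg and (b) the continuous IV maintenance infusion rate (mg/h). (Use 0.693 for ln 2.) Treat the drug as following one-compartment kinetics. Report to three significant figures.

Total Vd = 0.54 × 107 = 57.78 L
LD = Vd × C = 57.78 × 4.99 = 288.3 mg
CL = 0.693 × Vd / t½ = 0.693 × 57.78 / 4.4 = 9.100 L/h
Infusion rate = CL × Css = 9.100 × 4.99 = 45.41 mg/h

(a) 288 mg; (b) 45.4 mg/h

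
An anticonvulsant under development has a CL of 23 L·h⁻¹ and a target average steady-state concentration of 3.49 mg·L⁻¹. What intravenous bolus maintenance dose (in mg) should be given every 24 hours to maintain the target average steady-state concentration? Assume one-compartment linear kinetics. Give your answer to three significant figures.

1930 mg

D = CL × Css × τ = 23.00 × 3.49 × 24 = 1926 mg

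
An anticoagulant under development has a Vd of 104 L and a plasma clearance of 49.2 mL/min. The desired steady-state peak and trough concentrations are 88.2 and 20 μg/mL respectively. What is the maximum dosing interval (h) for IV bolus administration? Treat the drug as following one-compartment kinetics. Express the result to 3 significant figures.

52.3 h

Convert clearance: 49.2 mL/min × 60 min/h ÷ 1000 mL/L = 2.952 L/h
k = CL / Vd = 2.952 / 104.0 = 0.02838 h⁻¹
Between IV bolus doses, concentration decays as C = C₀·e^(−kτ), so C_peak/C_trough = e^(kτ).
τ_max = ln(C_peak/C_trough) / k = ln(88.2/20) / 0.02838 = 1.484 / 0.02838 = 52.29 h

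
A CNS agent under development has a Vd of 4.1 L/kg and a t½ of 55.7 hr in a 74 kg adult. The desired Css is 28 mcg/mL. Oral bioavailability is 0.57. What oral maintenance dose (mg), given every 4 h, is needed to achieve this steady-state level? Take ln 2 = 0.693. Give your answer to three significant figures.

742 mg

Total Vd = 4.1 × 74 = 303.4 L
CL = ln 2 · Vd / t½ = 0.693 × 303.4 / 55.7 = 3.775 L/h
D = CL × Css × τ / F = 3.775 × 28 × 4 / 0.57 = 741.8 mg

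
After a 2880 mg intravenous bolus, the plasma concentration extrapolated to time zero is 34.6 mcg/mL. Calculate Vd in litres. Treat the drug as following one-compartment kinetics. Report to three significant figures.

83.2 L

Immediately after an IV bolus, C₀ = Dose / Vd, so Vd = Dose / C₀.
Vd = 2880 / 34.6 = 83.24 L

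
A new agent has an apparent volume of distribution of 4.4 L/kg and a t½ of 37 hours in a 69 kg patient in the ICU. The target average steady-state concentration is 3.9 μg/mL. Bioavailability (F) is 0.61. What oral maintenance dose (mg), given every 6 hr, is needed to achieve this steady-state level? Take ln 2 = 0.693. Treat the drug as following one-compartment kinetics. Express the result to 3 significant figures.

Vd(total) = 69 kg × 4.4 L/kg = 303.6 L
CL = 0.693 × Vd / t½ = 0.693 × 303.6 / 37 = 5.686 L/h
D = CL × Css × τ / F = 5.686 × 3.9 × 6 / 0.61 = 218.1 mg

218 mg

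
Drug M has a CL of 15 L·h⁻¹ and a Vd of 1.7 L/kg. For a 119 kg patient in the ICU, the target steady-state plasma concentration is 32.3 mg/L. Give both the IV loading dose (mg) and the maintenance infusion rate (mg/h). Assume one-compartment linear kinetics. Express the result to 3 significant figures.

Total Vd = 1.7 × 119 = 202.3 L
LD = Vd · C_target = 202.3 × 32.3 = 6534 mg
Infusion rate = 15.00 L/h × 32.3 mg/L = 484.5 mg/h

(a) 6530 mg; (b) 485 mg/h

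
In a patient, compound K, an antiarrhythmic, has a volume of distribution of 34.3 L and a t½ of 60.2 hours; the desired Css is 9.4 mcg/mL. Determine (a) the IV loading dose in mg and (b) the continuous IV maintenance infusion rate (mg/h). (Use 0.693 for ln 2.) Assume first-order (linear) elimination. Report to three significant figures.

LD = Vd × C = 34.30 × 9.4 = 322.4 mg
CL = 0.693 × Vd / t½ = 0.693 × 34.30 / 60.2 = 0.3948 L/h
Infusion rate = CL × Css = 0.3948 × 9.4 = 3.711 mg/h

(a) 322 mg; (b) 3.71 mg/h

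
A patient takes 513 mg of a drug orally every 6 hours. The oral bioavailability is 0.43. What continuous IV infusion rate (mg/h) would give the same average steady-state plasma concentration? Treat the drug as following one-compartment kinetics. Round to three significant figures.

Equivalent systemic input: infusion rate = F·D/τ.
Rate = 0.43 × 513 / 6 = 36.77 mg/h

36.8 mg/h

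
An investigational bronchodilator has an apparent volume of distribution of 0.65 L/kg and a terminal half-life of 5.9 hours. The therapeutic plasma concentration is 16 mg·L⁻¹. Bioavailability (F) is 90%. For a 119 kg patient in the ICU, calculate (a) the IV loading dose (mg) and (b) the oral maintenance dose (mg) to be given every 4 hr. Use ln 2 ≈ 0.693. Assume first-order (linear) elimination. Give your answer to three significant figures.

Vd(total) = 119 kg × 0.65 L/kg = 77.35 L
LD = Vd × C = 77.35 × 16 = 1238 mg
CL = 0.693 × Vd / t½ = 0.693 × 77.35 / 5.9 = 9.085 L/h
D = CL × Css × τ / F = 9.085 × 16 × 4 / 0.9 = 646.0 mg

(a) 1240 mg; (b) 646 mg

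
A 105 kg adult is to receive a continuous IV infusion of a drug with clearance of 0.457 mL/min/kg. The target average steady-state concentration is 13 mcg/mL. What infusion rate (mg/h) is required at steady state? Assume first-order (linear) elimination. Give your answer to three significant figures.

CL = 0.457 mL/min/kg × 105 kg = 47.99 mL/min = 47.99 × 60/1000 = 2.879 L/h
At steady state, infusion rate equals elimination rate: rate in = CL × Css.
R₀ = 2.879 × 13 = 37.43 mg/h

37.4 mg/h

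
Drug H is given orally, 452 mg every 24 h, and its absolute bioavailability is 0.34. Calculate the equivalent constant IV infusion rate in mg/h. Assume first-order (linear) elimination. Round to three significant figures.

6.40 mg/h

Equivalent systemic input: infusion rate = F·D/τ.
Rate = 0.34 × 452 / 24 = 6.403 mg/h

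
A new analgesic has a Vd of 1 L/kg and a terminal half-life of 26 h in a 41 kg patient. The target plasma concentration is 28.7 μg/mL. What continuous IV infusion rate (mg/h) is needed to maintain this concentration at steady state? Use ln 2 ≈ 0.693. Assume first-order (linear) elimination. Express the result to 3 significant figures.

31.4 mg/h

Vd(total) = 41 kg × 1 L/kg = 41.00 L
k = 0.693/26 = 0.02665 h⁻¹, so CL = k·Vd = 0.02665 × 41.00 = 1.093 L/h
Infusion rate = CL × Css = 1.093 × 28.7 = 31.37 mg/h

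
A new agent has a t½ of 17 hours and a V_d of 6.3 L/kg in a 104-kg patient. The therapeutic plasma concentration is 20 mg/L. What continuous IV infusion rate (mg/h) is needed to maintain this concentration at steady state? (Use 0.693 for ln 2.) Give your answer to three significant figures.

534 mg/h

Vd(total) = 104 kg × 6.3 L/kg = 655.2 L
CL = 0.693 × Vd / t½ = 0.693 × 655.2 / 17 = 26.71 L/h
Infusion rate = CL × Css = 26.71 × 20 = 534.2 mg/h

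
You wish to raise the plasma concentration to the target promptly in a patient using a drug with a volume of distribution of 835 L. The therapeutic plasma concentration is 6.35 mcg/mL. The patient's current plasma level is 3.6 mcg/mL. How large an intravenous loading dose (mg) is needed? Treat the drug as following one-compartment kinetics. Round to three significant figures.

2300 mg

Concentration deficit ΔC = 6.35 − 3.6 = 2.750 mg/L
LD = Vd × ΔC = 835.0 × 2.750 = 2296 mg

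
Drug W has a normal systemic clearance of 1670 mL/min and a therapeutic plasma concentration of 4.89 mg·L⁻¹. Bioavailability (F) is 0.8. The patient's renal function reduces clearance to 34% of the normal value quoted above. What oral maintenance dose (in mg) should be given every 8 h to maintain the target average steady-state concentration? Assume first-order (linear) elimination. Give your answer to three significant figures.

Convert clearance: 1670 mL/min × 60 min/h ÷ 1000 mL/L = 100.2 L/h
Patient clearance = 0.34 × 100.2 = 34.07 L/h
D = CL × Css × τ / F = 34.07 × 4.89 × 8 / 0.8 = 1666 mg

1670 mg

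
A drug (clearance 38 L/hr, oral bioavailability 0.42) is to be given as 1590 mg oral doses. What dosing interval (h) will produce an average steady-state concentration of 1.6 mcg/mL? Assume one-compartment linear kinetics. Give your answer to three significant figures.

11.0 h

F·D/τ = CL·Css → τ = F·D / (CL·Css).
τ = 0.42 × 1590 / (38 × 1.6) = 10.98 h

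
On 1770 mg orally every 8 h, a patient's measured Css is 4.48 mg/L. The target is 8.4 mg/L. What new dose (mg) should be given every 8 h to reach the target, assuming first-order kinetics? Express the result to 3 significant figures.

3320 mg

With linear kinetics, Css is proportional to dose rate (D/τ) at fixed clearance.
D₂ = D₁ × (Css,target / Css,current) = 1770 × 8.4/4.48 = 3319 mg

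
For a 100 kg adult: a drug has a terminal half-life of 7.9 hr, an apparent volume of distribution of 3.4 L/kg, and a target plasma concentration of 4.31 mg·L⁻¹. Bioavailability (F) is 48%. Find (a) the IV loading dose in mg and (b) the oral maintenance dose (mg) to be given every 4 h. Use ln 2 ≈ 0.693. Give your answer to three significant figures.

(a) 1470 mg; (b) 1070 mg

Vd = 3.4 L/kg × 100 kg = 340.0 L
LD = Vd × C = 340.0 × 4.31 = 1465 mg
CL = 0.693 × Vd / t½ = 0.693 × 340.0 / 7.9 = 29.83 L/h
D = CL × Css × τ / F = 29.83 × 4.31 × 4 / 0.48 = 1071 mg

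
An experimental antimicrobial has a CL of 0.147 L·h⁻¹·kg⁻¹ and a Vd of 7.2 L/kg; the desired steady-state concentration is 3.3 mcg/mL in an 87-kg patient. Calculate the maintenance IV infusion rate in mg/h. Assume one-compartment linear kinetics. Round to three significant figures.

42.2 mg/h

CL = 0.147 L·h⁻¹·kg⁻¹ × 87 kg = 12.79 L/h
R₀ = 12.79 × 3.3 = 42.21 mg/h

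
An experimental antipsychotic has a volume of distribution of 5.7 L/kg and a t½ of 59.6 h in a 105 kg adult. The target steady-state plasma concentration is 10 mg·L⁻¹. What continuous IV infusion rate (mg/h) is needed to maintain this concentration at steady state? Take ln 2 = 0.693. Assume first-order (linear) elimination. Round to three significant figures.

Vd = 5.7 L/kg × 105 kg = 598.5 L
k = 0.693/59.6 = 0.01163 h⁻¹, so CL = k·Vd = 0.01163 × 598.5 = 6.961 L/h
Infusion rate = CL × Css = 6.961 × 10 = 69.61 mg/h

69.6 mg/h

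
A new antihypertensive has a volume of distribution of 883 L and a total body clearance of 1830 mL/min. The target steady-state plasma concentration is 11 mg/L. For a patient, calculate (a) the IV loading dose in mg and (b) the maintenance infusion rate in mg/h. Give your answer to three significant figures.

LD = Vd · C_target = 883.0 × 11 = 9713 mg
Convert clearance: 1830 mL/min × 60 min/h ÷ 1000 mL/L = 109.8 L/h
Infusion rate = 109.8 L/h × 11 mg/L = 1208 mg/h

(a) 9710 mg; (b) 1210 mg/h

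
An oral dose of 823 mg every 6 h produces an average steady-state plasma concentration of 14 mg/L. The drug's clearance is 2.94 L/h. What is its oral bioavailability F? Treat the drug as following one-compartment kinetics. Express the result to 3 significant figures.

0.300

F·D/τ = CL·Css at steady state → F = CL·Css·τ / D.
F = 2.94 × 14 × 6 / 823 = 0.300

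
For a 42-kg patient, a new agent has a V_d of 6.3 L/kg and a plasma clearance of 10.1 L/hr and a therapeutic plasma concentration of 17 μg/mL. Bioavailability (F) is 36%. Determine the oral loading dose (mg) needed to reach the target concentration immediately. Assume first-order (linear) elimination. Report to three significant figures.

Vd = 6.3 L/kg × 42 kg = 264.6 L
LD = Vd × C / F = 264.6 × 17.00 / 0.36 = 12500 mg

12500 mg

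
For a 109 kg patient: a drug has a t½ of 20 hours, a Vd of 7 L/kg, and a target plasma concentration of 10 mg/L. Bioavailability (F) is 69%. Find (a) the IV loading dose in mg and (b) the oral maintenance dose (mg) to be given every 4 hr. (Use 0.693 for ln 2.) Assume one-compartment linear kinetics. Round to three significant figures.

(a) 7630 mg; (b) 1530 mg

Total Vd = 7 × 109 = 763.0 L
LD = Vd × C = 763.0 × 10 = 7630 mg
CL = 0.693 × Vd / t½ = 0.693 × 763.0 / 20 = 26.44 L/h
D = CL × Css × τ / F = 26.44 × 10 × 4 / 0.69 = 1533 mg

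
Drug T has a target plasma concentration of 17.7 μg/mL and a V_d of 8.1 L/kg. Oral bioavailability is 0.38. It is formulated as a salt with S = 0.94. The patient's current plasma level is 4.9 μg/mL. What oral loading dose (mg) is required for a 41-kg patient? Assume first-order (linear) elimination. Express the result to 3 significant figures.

11900 mg

Vd(total) = 41 kg × 8.1 L/kg = 332.1 L
Concentration deficit ΔC = 17.7 − 4.9 = 12.80 mg/L
LD = Vd × ΔC / F / S = 332.1 × 12.80 / 0.38 / 0.94 = 11900 mg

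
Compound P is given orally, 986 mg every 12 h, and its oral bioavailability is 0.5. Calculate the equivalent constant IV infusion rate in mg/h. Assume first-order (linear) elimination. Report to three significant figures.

Equivalent systemic input: infusion rate = F·D/τ.
Rate = 0.5 × 986 / 12 = 41.08 mg/h

41.1 mg/h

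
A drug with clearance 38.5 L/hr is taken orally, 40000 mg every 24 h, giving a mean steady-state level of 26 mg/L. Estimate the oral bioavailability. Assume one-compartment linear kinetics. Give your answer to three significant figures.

F·D/τ = CL·Css at steady state → F = CL·Css·τ / D.
F = 38.5 × 26 × 24 / 40000 = 0.601

0.601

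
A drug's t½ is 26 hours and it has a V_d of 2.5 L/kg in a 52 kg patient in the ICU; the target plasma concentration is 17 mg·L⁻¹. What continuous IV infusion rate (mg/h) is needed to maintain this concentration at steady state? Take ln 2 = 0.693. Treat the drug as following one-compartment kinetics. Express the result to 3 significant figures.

58.9 mg/h

Vd(total) = 52 kg × 2.5 L/kg = 130.0 L
k = 0.693/26 = 0.02665 h⁻¹, so CL = k·Vd = 0.02665 × 130.0 = 3.465 L/h
Infusion rate = CL × Css = 3.465 × 17 = 58.91 mg/h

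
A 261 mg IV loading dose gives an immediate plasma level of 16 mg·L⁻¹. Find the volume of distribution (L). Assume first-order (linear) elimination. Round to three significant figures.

16.3 L

Immediately after an IV bolus, C₀ = Dose / Vd, so Vd = Dose / C₀.
Vd = 261 / 16 = 16.31 L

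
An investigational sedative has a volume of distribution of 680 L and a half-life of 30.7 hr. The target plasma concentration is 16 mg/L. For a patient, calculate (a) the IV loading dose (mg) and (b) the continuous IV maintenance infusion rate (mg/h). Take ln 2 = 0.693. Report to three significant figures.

LD = Vd × C = 680.0 × 16 = 10880 mg
CL = 0.693 × Vd / t½ = 0.693 × 680.0 / 30.7 = 15.35 L/h
Infusion rate = CL × Css = 15.35 × 16 = 245.6 mg/h

(a) 10900 mg; (b) 246 mg/h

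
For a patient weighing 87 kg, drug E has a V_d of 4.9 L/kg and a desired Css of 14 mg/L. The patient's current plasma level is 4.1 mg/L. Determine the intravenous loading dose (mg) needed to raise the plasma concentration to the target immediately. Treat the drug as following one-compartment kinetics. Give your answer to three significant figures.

4220 mg

Total Vd = 4.9 × 87 = 426.3 L
Concentration deficit ΔC = 14 − 4.1 = 9.900 mg/L
LD = Vd × ΔC = 426.3 × 9.900 = 4220 mg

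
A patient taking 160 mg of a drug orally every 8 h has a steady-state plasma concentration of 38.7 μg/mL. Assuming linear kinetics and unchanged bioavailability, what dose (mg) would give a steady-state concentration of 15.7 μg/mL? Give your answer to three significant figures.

For first-order elimination, Css ∝ F·D/(CL·τ); F and CL are unchanged, so Css ∝ D/τ.
D₂ = D₁ × (Css,target / Css,current) = 160 × 15.7/38.7 = 64.91 mg

64.9 mg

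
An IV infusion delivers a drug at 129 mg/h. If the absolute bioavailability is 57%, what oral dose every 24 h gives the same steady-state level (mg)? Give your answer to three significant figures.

5430 mg

To maintain the same Css, the systemic dosing rate must be unchanged: F·D/τ = infusion rate.
D = rate × τ / F = 129 × 24 / 0.57 = 5432 mg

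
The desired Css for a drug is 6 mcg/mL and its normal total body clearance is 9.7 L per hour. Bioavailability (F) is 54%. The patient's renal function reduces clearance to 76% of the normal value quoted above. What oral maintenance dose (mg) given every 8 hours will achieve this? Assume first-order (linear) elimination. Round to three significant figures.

655 mg

Patient clearance = 0.76 × 9.700 = 7.372 L/h
D = CL × Css × τ / F = 7.372 × 6 × 8 / 0.54 = 655.3 mg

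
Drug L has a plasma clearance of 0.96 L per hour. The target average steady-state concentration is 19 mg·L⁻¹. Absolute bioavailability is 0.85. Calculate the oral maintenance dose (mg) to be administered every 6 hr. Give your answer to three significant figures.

D = CL × Css × τ / F = 0.9600 × 19 × 6 / 0.85 = 128.8 mg

129 mg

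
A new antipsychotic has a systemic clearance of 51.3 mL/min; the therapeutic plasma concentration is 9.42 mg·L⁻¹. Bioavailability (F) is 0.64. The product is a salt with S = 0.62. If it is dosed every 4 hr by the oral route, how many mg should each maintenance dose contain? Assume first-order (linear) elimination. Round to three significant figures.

292 mg

CL = 51.3 mL/min = 51.3 × 0.06 = 3.078 L/h
At steady state, dose per interval replaces the amount cleared in that interval: F·S·D/τ = CL·Css.
D = CL × Css × τ / F / S = 3.078 × 9.42 × 4 / 0.64 / 0.62 = 292.3 mg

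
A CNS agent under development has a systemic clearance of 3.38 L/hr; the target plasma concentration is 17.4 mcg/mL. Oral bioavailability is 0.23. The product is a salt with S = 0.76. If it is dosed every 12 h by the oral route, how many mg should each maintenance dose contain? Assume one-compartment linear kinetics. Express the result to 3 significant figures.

At steady state, dose per interval replaces the amount cleared in that interval: F·S·D/τ = CL·Css.
D = CL × Css × τ / F / S = 3.380 × 17.4 × 12 / 0.23 / 0.76 = 4037 mg

4040 mg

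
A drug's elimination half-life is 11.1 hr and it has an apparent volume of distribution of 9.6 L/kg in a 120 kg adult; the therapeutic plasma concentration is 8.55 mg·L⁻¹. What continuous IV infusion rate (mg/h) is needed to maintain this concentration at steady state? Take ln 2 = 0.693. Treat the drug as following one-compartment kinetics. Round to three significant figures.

615 mg/h

Vd = 9.6 L/kg × 120 kg = 1152 L
CL = ln 2 · Vd / t½ = 0.693 × 1152 / 11.1 = 71.92 L/h
Infusion rate = CL × Css = 71.92 × 8.55 = 614.9 mg/h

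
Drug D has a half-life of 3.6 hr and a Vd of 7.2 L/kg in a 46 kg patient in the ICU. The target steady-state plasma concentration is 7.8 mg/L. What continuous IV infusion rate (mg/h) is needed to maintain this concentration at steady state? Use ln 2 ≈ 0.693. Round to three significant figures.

Total Vd = 7.2 × 46 = 331.2 L
CL = 0.693 × Vd / t½ = 0.693 × 331.2 / 3.6 = 63.76 L/h
Infusion rate = CL × Css = 63.76 × 7.8 = 497.3 mg/h

497 mg/h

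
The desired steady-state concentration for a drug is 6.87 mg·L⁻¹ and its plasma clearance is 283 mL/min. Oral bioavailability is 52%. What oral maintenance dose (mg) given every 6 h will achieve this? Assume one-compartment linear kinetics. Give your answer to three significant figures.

CL = 283 mL/min × 60/1000 = 16.98 L/h
At steady state, dose per interval replaces the amount cleared in that interval: F·D/τ = CL·Css.
D = CL × Css × τ / F = 16.98 × 6.87 × 6 / 0.52 = 1346 mg

1350 mg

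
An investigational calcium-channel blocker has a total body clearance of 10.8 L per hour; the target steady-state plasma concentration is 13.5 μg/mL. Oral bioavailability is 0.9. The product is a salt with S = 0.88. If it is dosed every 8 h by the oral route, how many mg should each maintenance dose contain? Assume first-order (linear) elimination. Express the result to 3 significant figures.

D = CL × Css × τ / F / S = 10.80 × 13.5 × 8 / 0.9 / 0.88 = 1473 mg

1470 mg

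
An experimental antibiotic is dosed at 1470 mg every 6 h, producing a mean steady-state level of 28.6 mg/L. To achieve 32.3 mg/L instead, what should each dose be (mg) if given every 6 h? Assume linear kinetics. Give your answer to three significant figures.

1660 mg

For first-order elimination, Css ∝ F·D/(CL·τ); F and CL are unchanged, so Css ∝ D/τ.
D₂ = D₁ × (Css,target / Css,current) = 1470 × 32.3/28.6 = 1660 mg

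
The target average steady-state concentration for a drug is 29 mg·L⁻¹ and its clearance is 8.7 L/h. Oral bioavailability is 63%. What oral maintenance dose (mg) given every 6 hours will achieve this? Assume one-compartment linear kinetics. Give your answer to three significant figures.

2400 mg

D = CL × Css × τ / F = 8.700 × 29 × 6 / 0.63 = 2403 mg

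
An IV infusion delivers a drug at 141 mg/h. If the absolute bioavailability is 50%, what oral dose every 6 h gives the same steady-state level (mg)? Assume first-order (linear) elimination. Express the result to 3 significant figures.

To maintain the same Css, the systemic dosing rate must be unchanged: F·D/τ = infusion rate.
D = rate × τ / F = 141 × 6 / 0.5 = 1692 mg

1690 mg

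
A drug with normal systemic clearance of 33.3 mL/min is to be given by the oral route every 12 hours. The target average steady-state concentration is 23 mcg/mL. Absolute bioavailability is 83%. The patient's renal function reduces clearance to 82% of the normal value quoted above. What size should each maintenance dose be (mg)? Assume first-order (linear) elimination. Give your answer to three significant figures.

545 mg

CL = 33.3 mL/min = 33.3 × 0.06 = 1.998 L/h
Patient clearance = 0.82 × 1.998 = 1.638 L/h
D = CL × Css × τ / F = 1.638 × 23 × 12 / 0.83 = 544.7 mg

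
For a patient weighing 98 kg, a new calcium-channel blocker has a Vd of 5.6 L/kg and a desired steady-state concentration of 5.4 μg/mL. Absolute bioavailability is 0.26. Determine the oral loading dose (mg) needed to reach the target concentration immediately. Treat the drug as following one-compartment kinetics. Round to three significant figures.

11400 mg

Vd(total) = 98 kg × 5.6 L/kg = 548.8 L
LD = Vd × C / F = 548.8 × 5.400 / 0.26 = 11400 mg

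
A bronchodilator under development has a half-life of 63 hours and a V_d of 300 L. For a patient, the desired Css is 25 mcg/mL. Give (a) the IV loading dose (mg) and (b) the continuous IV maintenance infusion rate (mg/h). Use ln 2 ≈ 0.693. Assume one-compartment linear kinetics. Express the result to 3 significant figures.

(a) 7500 mg; (b) 82.5 mg/h

LD = Vd × C = 300.0 × 25 = 7500 mg
CL = 0.693 × Vd / t½ = 0.693 × 300.0 / 63 = 3.300 L/h
Infusion rate = CL × Css = 3.300 × 25 = 82.50 mg/h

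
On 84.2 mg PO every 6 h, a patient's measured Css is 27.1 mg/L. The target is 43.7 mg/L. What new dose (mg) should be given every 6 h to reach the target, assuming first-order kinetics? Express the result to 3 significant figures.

With linear kinetics, Css is proportional to dose rate (D/τ) at fixed clearance.
D₂ = D₁ × (Css,target / Css,current) = 84.2 × 43.7/27.1 = 135.8 mg

136 mg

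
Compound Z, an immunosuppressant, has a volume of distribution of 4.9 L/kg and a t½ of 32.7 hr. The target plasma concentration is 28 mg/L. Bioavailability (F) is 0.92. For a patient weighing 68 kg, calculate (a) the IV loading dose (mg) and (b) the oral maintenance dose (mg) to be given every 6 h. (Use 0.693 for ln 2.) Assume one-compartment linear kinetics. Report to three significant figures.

Total Vd = 4.9 × 68 = 333.2 L
LD = Vd × C = 333.2 × 28 = 9330 mg
CL = 0.693 × Vd / t½ = 0.693 × 333.2 / 32.7 = 7.061 L/h
D = CL × Css × τ / F = 7.061 × 28 × 6 / 0.92 = 1289 mg

(a) 9330 mg; (b) 1290 mg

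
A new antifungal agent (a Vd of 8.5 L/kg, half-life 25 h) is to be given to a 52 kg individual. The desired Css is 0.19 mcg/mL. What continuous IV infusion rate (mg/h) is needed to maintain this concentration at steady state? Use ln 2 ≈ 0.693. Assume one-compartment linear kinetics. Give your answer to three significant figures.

Vd(total) = 52 kg × 8.5 L/kg = 442.0 L
CL = 0.693 × Vd / t½ = 0.693 × 442.0 / 25 = 12.25 L/h
Infusion rate = CL × Css = 12.25 × 0.19 = 2.328 mg/h

2.33 mg/h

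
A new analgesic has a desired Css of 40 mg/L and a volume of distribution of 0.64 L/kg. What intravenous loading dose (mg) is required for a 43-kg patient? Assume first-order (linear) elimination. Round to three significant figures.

1100 mg

Vd = 0.64 L/kg × 43 kg = 27.52 L
The loading dose fills Vd to the target concentration.
LD = Vd × C = 27.52 × 40.00 = 1101 mg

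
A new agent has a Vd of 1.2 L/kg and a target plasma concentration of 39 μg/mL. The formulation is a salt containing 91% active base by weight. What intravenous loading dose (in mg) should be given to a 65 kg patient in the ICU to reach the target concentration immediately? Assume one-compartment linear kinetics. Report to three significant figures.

Vd = 1.2 L/kg × 65 kg = 78.00 L
LD = Vd × C / S = 78.00 × 39.00 / 0.91 = 3343 mg

3340 mg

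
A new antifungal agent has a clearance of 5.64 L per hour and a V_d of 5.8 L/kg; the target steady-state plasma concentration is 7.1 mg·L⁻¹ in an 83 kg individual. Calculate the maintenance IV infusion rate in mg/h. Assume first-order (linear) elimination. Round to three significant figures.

40.0 mg/h

Maintenance depends on clearance, not Vd — rate in must match rate out.
Infusion rate = CL · Css = 5.640 L/h × 7.1 mg/L = 40.04 mg/h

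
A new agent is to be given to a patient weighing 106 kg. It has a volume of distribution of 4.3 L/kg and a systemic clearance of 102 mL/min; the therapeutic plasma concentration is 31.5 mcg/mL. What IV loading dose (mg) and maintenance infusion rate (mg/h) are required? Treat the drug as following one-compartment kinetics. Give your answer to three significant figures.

Vd = 4.3 L/kg × 106 kg = 455.8 L
LD = Vd · C_target = 455.8 × 31.5 = 14360 mg
Convert clearance: 102 mL/min × 60 min/h ÷ 1000 mL/L = 6.120 L/h
Maintenance infusion rate = CL × Css = 6.120 × 31.5 = 192.8 mg/h

(a) 14400 mg; (b) 193 mg/h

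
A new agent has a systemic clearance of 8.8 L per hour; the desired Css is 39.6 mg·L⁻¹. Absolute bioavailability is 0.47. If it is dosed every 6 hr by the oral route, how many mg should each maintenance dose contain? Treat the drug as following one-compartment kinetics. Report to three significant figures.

4450 mg

D = CL × Css × τ / F = 8.800 × 39.6 × 6 / 0.47 = 4449 mg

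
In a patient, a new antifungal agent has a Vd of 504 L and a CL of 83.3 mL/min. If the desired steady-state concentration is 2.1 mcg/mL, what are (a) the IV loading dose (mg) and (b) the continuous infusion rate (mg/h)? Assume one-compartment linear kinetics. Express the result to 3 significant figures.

(a) 1060 mg; (b) 10.5 mg/h

Loading: fill Vd to C_target → 504.0 L × 2.1 mg/L = 1058 mg
CL = 83.3 mL/min = 83.3 × 0.06 = 4.998 L/h
Maintenance: replace elimination → rate = CL × Css = 4.998 × 2.1 = 10.50 mg/h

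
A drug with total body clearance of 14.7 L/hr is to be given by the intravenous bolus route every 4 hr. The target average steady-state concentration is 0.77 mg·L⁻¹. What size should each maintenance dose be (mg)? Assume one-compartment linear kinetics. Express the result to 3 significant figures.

45.3 mg

At steady state, dose per interval replaces the amount cleared in that interval: D/τ = CL·Css.
D = CL × Css × τ = 14.70 × 0.77 × 4 = 45.28 mg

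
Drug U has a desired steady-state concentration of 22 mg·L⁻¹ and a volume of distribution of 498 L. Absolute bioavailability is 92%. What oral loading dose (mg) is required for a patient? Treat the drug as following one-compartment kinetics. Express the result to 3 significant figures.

11900 mg

LD = Vd × C / F = 498.0 × 22.00 / 0.92 = 11910 mg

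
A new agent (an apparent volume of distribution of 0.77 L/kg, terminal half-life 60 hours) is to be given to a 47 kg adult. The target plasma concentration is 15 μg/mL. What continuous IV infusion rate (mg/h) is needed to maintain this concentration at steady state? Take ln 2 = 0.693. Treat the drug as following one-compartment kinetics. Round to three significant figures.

6.27 mg/h

Vd(total) = 47 kg × 0.77 L/kg = 36.19 L
CL = 0.693 × Vd / t½ = 0.693 × 36.19 / 60 = 0.4180 L/h
Infusion rate = CL × Css = 0.4180 × 15 = 6.270 mg/h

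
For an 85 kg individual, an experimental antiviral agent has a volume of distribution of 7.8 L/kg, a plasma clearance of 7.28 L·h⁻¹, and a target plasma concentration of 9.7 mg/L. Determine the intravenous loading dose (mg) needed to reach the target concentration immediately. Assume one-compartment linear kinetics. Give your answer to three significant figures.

6430 mg

Vd = 7.8 L/kg × 85 kg = 663.0 L
The loading dose fills Vd to the target concentration; clearance is irrelevant here.
LD = Vd × C = 663.0 × 9.700 = 6431 mg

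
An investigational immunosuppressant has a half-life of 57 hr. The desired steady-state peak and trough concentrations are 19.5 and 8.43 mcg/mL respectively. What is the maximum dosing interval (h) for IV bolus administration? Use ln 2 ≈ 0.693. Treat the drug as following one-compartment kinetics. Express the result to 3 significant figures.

k = 0.693 / t½ = 0.693 / 57 = 0.01216 h⁻¹
Between IV bolus doses, concentration decays as C = C₀·e^(−kτ), so C_peak/C_trough = e^(kτ).
τ_max = ln(C_peak/C_trough) / k = ln(19.5/8.43) / 0.01216 = 0.8386 / 0.01216 = 68.96 h

69.0 h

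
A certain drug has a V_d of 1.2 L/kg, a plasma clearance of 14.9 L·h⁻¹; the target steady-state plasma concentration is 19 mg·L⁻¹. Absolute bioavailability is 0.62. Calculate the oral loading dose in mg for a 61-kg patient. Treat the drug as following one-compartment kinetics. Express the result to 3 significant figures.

2240 mg

Vd = 1.2 L/kg × 61 kg = 73.20 L
LD = Vd × C / F = 73.20 × 19.00 / 0.62 = 2243 mg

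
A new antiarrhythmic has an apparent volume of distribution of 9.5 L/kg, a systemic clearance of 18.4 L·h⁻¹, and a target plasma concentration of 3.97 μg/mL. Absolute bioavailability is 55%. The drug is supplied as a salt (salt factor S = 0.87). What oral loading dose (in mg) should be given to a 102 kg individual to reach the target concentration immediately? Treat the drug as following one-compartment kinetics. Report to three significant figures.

Vd(total) = 102 kg × 9.5 L/kg = 969.0 L
LD = Vd × C / F / S = 969.0 × 3.970 / 0.55 / 0.87 = 8040 mg

8040 mg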